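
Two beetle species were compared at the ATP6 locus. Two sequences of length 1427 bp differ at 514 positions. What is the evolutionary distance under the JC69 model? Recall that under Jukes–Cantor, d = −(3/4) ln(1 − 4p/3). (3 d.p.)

0.491

p = 514/1427 ≈ 0.360196.
d = −(3/4) ln(1 − 4p/3) = −0.75 ln(1 − 0.480261) = −0.75 ln(0.519739)
  = −0.75 × (-0.654429) = 0.490822 substitutions/site.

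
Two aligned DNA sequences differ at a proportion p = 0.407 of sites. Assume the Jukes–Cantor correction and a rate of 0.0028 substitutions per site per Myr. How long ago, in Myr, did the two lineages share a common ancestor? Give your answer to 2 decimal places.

d = −(3/4) ln(1 − 4p/3) = −0.75 ln(1 − 0.542667) = −0.75 ln(0.457333)
  = −0.75 × (-0.782343) = 0.586757 substitutions/site.
Under a molecular clock d = 2μt, so t = d/(2μ) = 0.586757 / (2 × 0.0028) = 104.78 Myr.

104.78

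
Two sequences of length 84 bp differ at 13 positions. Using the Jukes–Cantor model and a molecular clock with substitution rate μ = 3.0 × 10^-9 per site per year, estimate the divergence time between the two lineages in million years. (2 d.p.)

28.89

p = 13/84 ≈ 0.154762.
d = −(3/4) ln(1 − 4p/3) = −0.75 ln(1 − 0.206349) = −0.75 ln(0.793651)
  = −0.75 × (-0.231111) = 0.173333 substitutions/site.
Under a molecular clock d = 2μt, so t = d/(2μ) = 0.173333 / (2 × 3.0 × 10^-9) = 28.89 million years.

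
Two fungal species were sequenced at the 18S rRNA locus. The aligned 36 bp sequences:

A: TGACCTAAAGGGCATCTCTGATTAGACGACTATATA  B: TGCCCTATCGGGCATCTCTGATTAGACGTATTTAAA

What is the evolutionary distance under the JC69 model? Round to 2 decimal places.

0.23

The sequences differ at 7 of 36 sites (3, 8, 9, 29, 30, 32, 35), so p = 7/36 ≈ 0.194444.
d = −(3/4) ln(1 − 4p/3) = −0.75 ln(1 − 0.259259) = −0.75 ln(0.740741)
  = −0.75 × (-0.300104) = 0.225078 substitutions/site.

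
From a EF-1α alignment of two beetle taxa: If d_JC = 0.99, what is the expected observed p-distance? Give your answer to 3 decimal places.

p = (3/4)(1 − e^(−4d/3)) = 0.75 × (1 − e^(-1.32)) = 0.75 × (1 − 0.267135) = 0.549649.

0.550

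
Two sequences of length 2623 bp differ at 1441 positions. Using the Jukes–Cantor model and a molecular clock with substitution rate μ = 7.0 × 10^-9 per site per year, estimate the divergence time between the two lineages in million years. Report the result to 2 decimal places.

p = 1441/2623 ≈ 0.549371.
d = −(3/4) ln(1 − 4p/3) = −0.75 ln(1 − 0.732495) = −0.75 ln(0.267505)
  = −0.75 × (-1.318617) = 0.988963 substitutions/site.
Under a molecular clock d = 2μt, so t = d/(2μ) = 0.988963 / (2 × 7.0 × 10^-9) = 70.64 million years.

70.64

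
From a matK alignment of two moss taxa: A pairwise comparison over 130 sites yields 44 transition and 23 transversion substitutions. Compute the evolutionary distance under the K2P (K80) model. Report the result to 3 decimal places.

P = 44/130 ≈ 0.338462 and Q = 23/130 ≈ 0.176923.
Under the Kimura two-parameter model, d = −½ ln(1 − 2P − Q) − ¼ ln(1 − 2Q).
1 − 2P − Q = 0.146153, giving −½ ln(0.146153) = 0.961551.
1 − 2Q = 0.646154, giving −¼ ln(0.646154) = 0.109179.
d = 0.961551 + 0.109179 = 1.070730.

1.071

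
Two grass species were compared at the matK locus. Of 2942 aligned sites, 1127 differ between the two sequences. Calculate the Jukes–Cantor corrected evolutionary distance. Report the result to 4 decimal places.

0.5362

p = 1127/2942 ≈ 0.383073.
d = −(3/4) ln(1 − 4p/3) = −0.75 ln(1 − 0.510764) = −0.75 ln(0.489236)
  = −0.75 × (-0.714910) = 0.536183 substitutions/site.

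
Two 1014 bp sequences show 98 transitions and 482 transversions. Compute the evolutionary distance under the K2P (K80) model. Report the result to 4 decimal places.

P = 98/1014 ≈ 0.096647 and Q = 482/1014 ≈ 0.475345.
Under the Kimura two-parameter model, d = −½ ln(1 − 2P − Q) − ¼ ln(1 − 2Q).
1 − 2P − Q = 0.331361, giving −½ ln(0.331361) = 0.552273.
1 − 2Q = 0.04931, giving −¼ ln(0.04931) = 0.752407.
d = 0.552273 + 0.752407 = 1.304680.

1.3047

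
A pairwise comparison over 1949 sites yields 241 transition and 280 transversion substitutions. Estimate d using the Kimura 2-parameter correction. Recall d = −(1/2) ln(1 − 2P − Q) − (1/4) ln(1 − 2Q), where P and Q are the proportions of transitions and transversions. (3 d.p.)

P = 241/1949 ≈ 0.123653 and Q = 280/1949 ≈ 0.143663.
Under the Kimura two-parameter model, d = −½ ln(1 − 2P − Q) − ¼ ln(1 − 2Q).
1 − 2P − Q = 0.609031, giving −½ ln(0.609031) = 0.247943.
1 − 2Q = 0.712674, giving −¼ ln(0.712674) = 0.084683.
d = 0.247943 + 0.084683 = 0.332626.

0.333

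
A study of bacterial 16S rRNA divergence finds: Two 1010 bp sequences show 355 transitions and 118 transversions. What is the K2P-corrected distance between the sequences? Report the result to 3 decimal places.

P = 355/1010 ≈ 0.351485 and Q = 118/1010 ≈ 0.116832.
Under the Kimura two-parameter model, d = −½ ln(1 − 2P − Q) − ¼ ln(1 − 2Q).
1 − 2P − Q = 0.180198, giving −½ ln(0.180198) = 0.856850.
1 − 2Q = 0.766336, giving −¼ ln(0.766336) = 0.066534.
d = 0.856850 + 0.066534 = 0.923384.

0.923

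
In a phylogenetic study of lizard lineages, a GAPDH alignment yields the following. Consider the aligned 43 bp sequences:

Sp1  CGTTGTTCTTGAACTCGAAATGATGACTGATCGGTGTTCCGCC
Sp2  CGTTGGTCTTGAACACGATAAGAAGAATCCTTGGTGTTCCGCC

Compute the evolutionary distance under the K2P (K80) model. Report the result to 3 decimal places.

0.249

Of 43 sites, 1 differences are transitions and 8 are transversions, so P = 1/43 ≈ 0.023256 and Q = 8/43 ≈ 0.186047.
Under the Kimura two-parameter model, d = −½ ln(1 − 2P − Q) − ¼ ln(1 − 2Q).
1 − 2P − Q = 0.767441, giving −½ ln(0.767441) = 0.132347.
1 − 2Q = 0.627906, giving −¼ ln(0.627906) = 0.116341.
d = 0.132347 + 0.116341 = 0.248688.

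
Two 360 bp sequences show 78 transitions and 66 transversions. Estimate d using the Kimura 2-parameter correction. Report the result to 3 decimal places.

P = 78/360 ≈ 0.216667 and Q = 66/360 ≈ 0.183333.
Under the Kimura two-parameter model, d = −½ ln(1 − 2P − Q) − ¼ ln(1 − 2Q).
1 − 2P − Q = 0.383333, giving −½ ln(0.383333) = 0.479426.
1 − 2Q = 0.633334, giving −¼ ln(0.633334) = 0.114189.
d = 0.479426 + 0.114189 = 0.593615.

0.594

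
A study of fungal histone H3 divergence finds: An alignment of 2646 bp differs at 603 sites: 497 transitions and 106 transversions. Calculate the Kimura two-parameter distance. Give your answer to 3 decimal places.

P = 497/2646 ≈ 0.187831 and Q = 106/2646 ≈ 0.04006.
Under the Kimura two-parameter model, d = −½ ln(1 − 2P − Q) − ¼ ln(1 − 2Q).
1 − 2P − Q = 0.584278, giving −½ ln(0.584278) = 0.268689.
1 − 2Q = 0.91988, giving −¼ ln(0.91988) = 0.020878.
d = 0.268689 + 0.020878 = 0.289567.

0.290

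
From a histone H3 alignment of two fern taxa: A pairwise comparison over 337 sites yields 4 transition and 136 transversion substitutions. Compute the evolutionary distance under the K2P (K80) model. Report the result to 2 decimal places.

0.69

P = 4/337 ≈ 0.011869 and Q = 136/337 ≈ 0.403561.
Under the Kimura two-parameter model, d = −½ ln(1 − 2P − Q) − ¼ ln(1 − 2Q).
1 − 2P − Q = 0.572701, giving −½ ln(0.572701) = 0.278696.
1 − 2Q = 0.192878, giving −¼ ln(0.192878) = 0.411424.
d = 0.278696 + 0.411424 = 0.690120.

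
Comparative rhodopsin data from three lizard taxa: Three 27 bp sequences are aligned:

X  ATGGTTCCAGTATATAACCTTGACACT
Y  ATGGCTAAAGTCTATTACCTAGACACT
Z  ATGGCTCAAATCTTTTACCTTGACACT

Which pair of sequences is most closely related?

Y and Z

X–Y: 6/27 differ, p = 0.222, d = 0.264.
X–Z: 6/27 differ, p = 0.222, d = 0.264.
Y–Z: 4/27 differ, p = 0.148, d = 0.165.
The smallest distance is between Y and Z.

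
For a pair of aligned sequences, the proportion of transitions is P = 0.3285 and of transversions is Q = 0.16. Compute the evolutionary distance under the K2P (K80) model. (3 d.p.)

0.946

Under the Kimura two-parameter model, d = −½ ln(1 − 2P − Q) − ¼ ln(1 − 2Q).
1 − 2P − Q = 0.183, giving −½ ln(0.183) = 0.849135.
1 − 2Q = 0.68, giving −¼ ln(0.68) = 0.096416.
d = 0.849135 + 0.096416 = 0.945551.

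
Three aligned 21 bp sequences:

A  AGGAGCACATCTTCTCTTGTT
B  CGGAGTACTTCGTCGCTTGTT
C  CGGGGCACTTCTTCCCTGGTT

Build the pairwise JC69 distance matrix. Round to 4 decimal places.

A–B: 5/21 sites differ → p ≈ 0.238095, d = −0.75 ln(1 − 0.31746) = 0.286451 ≈ 0.2865.
A–C: 5/21 sites differ → p ≈ 0.238095, d = −0.75 ln(1 − 0.31746) = 0.286451 ≈ 0.2865.
B–C: 5/21 sites differ → p ≈ 0.238095, d = −0.75 ln(1 − 0.31746) = 0.286451 ≈ 0.2865.

d(A,B) = 0.2865, d(A,C) = 0.2865, d(B,C) = 0.2865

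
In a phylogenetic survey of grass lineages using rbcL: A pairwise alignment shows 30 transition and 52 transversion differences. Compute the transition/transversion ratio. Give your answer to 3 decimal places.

0.577

R = 30/52 = 0.576923… ≈ 0.577 (to 3 d.p.).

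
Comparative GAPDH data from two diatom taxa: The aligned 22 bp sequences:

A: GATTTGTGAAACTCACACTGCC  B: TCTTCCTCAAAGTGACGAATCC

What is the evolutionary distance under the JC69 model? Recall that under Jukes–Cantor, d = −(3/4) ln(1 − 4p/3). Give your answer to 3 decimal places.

The sequences differ at 11 of 22 sites, so p = 11/22 = 0.5.
d = −(3/4) ln(1 − 4p/3) = −0.75 ln(1 − 0.666667) = −0.75 ln(0.333333)
  = −0.75 × (-1.098613) = 0.823960 substitutions/site.

0.824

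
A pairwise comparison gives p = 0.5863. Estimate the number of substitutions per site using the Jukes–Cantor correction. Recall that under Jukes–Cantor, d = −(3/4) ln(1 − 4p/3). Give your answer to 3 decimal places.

1.142

d = −(3/4) ln(1 − 4p/3) = −0.75 ln(1 − 0.781733) = −0.75 ln(0.218267)
  = −0.75 × (-1.522036) = 1.141527 substitutions/site.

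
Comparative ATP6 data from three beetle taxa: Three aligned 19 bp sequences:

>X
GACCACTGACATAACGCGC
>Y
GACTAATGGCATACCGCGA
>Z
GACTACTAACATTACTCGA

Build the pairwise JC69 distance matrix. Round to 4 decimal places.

d(X,Y) = 0.3241, d(X,Z) = 0.3241, d(Y,Z) = 0.4099

X–Y: 5/19 sites differ → p ≈ 0.263158, d = −0.75 ln(1 − 0.350877) = 0.324100 ≈ 0.3241.
X–Z: 5/19 sites differ → p ≈ 0.263158, d = −0.75 ln(1 − 0.350877) = 0.324100 ≈ 0.3241.
Y–Z: 6/19 sites differ → p ≈ 0.315789, d = −0.75 ln(1 − 0.421052) = 0.409907 ≈ 0.4099.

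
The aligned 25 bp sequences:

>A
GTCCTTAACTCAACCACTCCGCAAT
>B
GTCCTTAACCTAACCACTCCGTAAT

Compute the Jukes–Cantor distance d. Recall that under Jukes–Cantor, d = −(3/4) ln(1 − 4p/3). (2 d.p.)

0.13

The sequences differ at 3 of 25 sites (10, 11, 22), so p = 3/25 = 0.12.
d = −(3/4) ln(1 − 4p/3) = −0.75 ln(1 − 0.16) = −0.75 ln(0.84)
  = −0.75 × (-0.174353) = 0.130765 substitutions/site.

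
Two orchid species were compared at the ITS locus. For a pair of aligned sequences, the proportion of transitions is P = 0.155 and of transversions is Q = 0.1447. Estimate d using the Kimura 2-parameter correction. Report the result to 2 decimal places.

0.39

Under the Kimura two-parameter model, d = −½ ln(1 − 2P − Q) − ¼ ln(1 − 2Q).
1 − 2P − Q = 0.5453, giving −½ ln(0.5453) = 0.303210.
1 − 2Q = 0.7106, giving −¼ ln(0.7106) = 0.085411.
d = 0.303210 + 0.085411 = 0.388621.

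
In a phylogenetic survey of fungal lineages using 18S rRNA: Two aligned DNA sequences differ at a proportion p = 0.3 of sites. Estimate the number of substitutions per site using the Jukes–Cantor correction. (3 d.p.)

0.383

d = −(3/4) ln(1 − 4p/3) = −0.75 ln(1 − 0.4) = −0.75 ln(0.6)
  = −0.75 × (-0.510826) = 0.383120 substitutions/site.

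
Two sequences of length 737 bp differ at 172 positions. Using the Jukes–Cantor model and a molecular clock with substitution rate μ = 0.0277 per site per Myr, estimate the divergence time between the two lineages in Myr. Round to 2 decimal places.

5.05

p = 172/737 ≈ 0.233379.
d = −(3/4) ln(1 − 4p/3) = −0.75 ln(1 − 0.311172) = −0.75 ln(0.688828)
  = −0.75 × (-0.372764) = 0.279573 substitutions/site.
Under a molecular clock d = 2μt, so t = d/(2μ) = 0.279573 / (2 × 0.0277) = 5.05 Myr.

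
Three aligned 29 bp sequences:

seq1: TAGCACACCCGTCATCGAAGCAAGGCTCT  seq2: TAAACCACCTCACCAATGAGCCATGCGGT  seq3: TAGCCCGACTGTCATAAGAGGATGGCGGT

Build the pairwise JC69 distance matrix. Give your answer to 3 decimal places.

d(seq1,seq2) = 0.878, d(seq1,seq3) = 0.529, d(seq2,seq3) = 0.683

seq1–seq2: 15/29 sites differ → p ≈ 0.517241, d = −0.75 ln(1 − 0.689655) = 0.877553 ≈ 0.878.
seq1–seq3: 11/29 sites differ → p ≈ 0.37931, d = −0.75 ln(1 − 0.505747) = 0.528531 ≈ 0.529.
seq2–seq3: 13/29 sites differ → p ≈ 0.448276, d = −0.75 ln(1 − 0.597701) = 0.682920 ≈ 0.683.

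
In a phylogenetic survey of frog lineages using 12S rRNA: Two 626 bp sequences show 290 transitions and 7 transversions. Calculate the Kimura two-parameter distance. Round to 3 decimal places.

P = 290/626 ≈ 0.463259 and Q = 7/626 ≈ 0.011182.
Under the Kimura two-parameter model, d = −½ ln(1 − 2P − Q) − ¼ ln(1 − 2Q).
1 − 2P − Q = 0.0623, giving −½ ln(0.0623) = 1.387897.
1 − 2Q = 0.977636, giving −¼ ln(0.977636) = 0.005654.
d = 1.387897 + 0.005654 = 1.393551.

1.394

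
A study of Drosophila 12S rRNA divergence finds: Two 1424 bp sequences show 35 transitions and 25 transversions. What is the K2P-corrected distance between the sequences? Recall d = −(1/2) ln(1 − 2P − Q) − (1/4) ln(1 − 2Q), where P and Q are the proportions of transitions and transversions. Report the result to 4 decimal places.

0.0435

P = 35/1424 ≈ 0.024579 and Q = 25/1424 ≈ 0.017556.
Under the Kimura two-parameter model, d = −½ ln(1 − 2P − Q) − ¼ ln(1 − 2Q).
1 − 2P − Q = 0.933286, giving −½ ln(0.933286) = 0.034522.
1 − 2Q = 0.964888, giving −¼ ln(0.964888) = 0.008936.
d = 0.034522 + 0.008936 = 0.043458.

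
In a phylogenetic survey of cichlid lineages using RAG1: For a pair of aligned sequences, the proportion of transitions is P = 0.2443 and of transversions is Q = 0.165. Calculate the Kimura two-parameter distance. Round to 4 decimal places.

Under the Kimura two-parameter model, d = −½ ln(1 − 2P − Q) − ¼ ln(1 − 2Q).
1 − 2P − Q = 0.3464, giving −½ ln(0.3464) = 0.530081.
1 − 2Q = 0.67, giving −¼ ln(0.67) = 0.100119.
d = 0.530081 + 0.100119 = 0.630200.

0.6302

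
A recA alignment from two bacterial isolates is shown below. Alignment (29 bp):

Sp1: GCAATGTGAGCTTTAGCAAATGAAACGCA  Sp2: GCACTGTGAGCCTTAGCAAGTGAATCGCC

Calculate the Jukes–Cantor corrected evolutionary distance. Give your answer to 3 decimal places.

The sequences differ at 5 of 29 sites (4, 12, 20, 25, 29), so p = 5/29 ≈ 0.172414.
d = −(3/4) ln(1 − 4p/3) = −0.75 ln(1 − 0.229885) = −0.75 ln(0.770115)
  = −0.75 × (-0.261215) = 0.195911 substitutions/site.

0.196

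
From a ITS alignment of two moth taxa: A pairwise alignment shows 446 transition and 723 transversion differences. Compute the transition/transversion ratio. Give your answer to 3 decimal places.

0.617

R = 446/723 = 0.616874… ≈ 0.617 (to 3 d.p.).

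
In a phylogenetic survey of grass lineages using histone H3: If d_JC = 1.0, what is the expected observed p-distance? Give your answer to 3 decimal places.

0.552

p = (3/4)(1 − e^(−4d/3)) = 0.75 × (1 − e^(-1.333333)) = 0.75 × (1 − 0.263597) = 0.552302.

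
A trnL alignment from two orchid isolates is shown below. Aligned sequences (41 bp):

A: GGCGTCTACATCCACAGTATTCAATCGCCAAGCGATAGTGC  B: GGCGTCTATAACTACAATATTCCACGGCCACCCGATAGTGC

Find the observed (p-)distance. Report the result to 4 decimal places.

The sequences differ at 9 of 41 positions (sites 9, 11, 13, 17, 23, 25, 26, 31, 32).
p = 9/41 = 0.219512… ≈ 0.2195 (to 4 d.p.).

0.2195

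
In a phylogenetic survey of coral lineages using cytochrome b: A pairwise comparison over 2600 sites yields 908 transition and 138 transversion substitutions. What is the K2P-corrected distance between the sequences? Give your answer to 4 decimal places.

P = 908/2600 ≈ 0.349231 and Q = 138/2600 ≈ 0.053077.
Under the Kimura two-parameter model, d = −½ ln(1 − 2P − Q) − ¼ ln(1 − 2Q).
1 − 2P − Q = 0.248461, giving −½ ln(0.248461) = 0.696235.
1 − 2Q = 0.893846, giving −¼ ln(0.893846) = 0.028055.
d = 0.696235 + 0.028055 = 0.724290.

0.7243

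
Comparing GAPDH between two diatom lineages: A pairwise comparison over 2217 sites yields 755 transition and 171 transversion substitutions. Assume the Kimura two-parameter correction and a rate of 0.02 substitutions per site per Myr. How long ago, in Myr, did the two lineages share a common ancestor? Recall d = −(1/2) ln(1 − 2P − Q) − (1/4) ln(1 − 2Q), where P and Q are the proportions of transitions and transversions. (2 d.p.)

P = 755/2217 ≈ 0.34055 and Q = 171/2217 ≈ 0.077131.
Under the Kimura two-parameter model, d = −½ ln(1 − 2P − Q) − ¼ ln(1 − 2Q).
1 − 2P − Q = 0.241769, giving −½ ln(0.241769) = 0.709886.
1 − 2Q = 0.845738, giving −¼ ln(0.845738) = 0.041886.
d = 0.709886 + 0.041886 = 0.751772.
Under a molecular clock d = 2μt, so t = d/(2μ) = 0.751772 / (2 × 0.02) = 18.79 Myr.

18.79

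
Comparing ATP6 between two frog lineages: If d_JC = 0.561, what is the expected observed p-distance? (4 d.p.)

p = (3/4)(1 − e^(−4d/3)) = 0.75 × (1 − e^(-0.748)) = 0.75 × (1 − 0.473312) = 0.395016.

0.3950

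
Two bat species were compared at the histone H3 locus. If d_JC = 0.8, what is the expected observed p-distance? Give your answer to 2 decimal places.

p = (3/4)(1 − e^(−4d/3)) = 0.75 × (1 − e^(-1.066667)) = 0.75 × (1 − 0.344154) = 0.491885.

0.49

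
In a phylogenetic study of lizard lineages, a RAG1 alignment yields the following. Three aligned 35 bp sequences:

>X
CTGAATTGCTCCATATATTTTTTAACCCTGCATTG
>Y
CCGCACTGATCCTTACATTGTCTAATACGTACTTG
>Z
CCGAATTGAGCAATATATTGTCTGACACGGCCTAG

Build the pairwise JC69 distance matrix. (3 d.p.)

d(X,Y) = 0.572, d(X,Z) = 0.407, d(Y,Z) = 0.407

X–Y: 14/35 sites differ → p = 0.4, d = −0.75 ln(1 − 0.533333) = 0.571605 ≈ 0.572.
X–Z: 11/35 sites differ → p ≈ 0.314286, d = −0.75 ln(1 − 0.419048) = 0.407315 ≈ 0.407.
Y–Z: 11/35 sites differ → p ≈ 0.314286, d = −0.75 ln(1 − 0.419048) = 0.407315 ≈ 0.407.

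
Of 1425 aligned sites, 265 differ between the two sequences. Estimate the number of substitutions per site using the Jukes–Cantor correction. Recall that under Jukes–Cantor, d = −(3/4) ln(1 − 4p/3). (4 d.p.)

0.2137

p = 265/1425 ≈ 0.185965.
d = −(3/4) ln(1 − 4p/3) = −0.75 ln(1 − 0.247953) = −0.75 ln(0.752047)
  = −0.75 × (-0.284956) = 0.213717 substitutions/site.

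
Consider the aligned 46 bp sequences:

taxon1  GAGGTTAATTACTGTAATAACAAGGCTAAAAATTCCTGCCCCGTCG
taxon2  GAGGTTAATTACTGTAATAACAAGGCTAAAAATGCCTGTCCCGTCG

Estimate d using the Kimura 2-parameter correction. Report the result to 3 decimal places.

Of 46 sites, 1 differences are transitions and 1 are transversions, so P = 1/46 ≈ 0.021739 and Q = 1/46 ≈ 0.021739.
Under the Kimura two-parameter model, d = −½ ln(1 − 2P − Q) − ¼ ln(1 − 2Q).
1 − 2P − Q = 0.934783, giving −½ ln(0.934783) = 0.033720.
1 − 2Q = 0.956522, giving −¼ ln(0.956522) = 0.011113.
d = 0.033720 + 0.011113 = 0.044833.

0.045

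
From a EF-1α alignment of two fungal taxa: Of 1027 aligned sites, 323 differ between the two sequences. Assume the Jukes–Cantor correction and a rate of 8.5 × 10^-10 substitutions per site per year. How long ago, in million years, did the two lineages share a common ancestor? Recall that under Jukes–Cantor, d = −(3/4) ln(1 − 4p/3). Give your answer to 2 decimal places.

p = 323/1027 ≈ 0.314508.
d = −(3/4) ln(1 − 4p/3) = −0.75 ln(1 − 0.419344) = −0.75 ln(0.580656)
  = −0.75 × (-0.543597) = 0.407698 substitutions/site.
Under a molecular clock d = 2μt, so t = d/(2μ) = 0.407698 / (2 × 8.5 × 10^-10) = 239.82 million years.

239.82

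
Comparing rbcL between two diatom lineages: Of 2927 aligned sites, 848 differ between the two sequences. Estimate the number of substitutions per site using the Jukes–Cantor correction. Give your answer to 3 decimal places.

p = 848/2927 ≈ 0.289716.
d = −(3/4) ln(1 − 4p/3) = −0.75 ln(1 − 0.386288) = −0.75 ln(0.613712)
  = −0.75 × (-0.488230) = 0.366173 substitutions/site.

0.366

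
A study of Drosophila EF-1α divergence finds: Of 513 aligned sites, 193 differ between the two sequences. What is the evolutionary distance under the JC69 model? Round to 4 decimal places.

p = 193/513 ≈ 0.376218.
d = −(3/4) ln(1 − 4p/3) = −0.75 ln(1 − 0.501624) = −0.75 ln(0.498376)
  = −0.75 × (-0.696400) = 0.522300 substitutions/site.

0.5223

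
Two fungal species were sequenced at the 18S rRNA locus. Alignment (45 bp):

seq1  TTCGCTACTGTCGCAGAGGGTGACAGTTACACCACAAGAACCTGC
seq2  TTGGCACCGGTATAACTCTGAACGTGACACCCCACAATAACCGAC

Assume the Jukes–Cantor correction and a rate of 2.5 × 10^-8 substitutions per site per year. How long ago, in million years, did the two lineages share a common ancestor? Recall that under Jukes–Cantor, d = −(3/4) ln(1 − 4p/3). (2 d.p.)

The sequences differ at 22 of 45 sites, so p = 22/45 ≈ 0.488889.
d = −(3/4) ln(1 − 4p/3) = −0.75 ln(1 − 0.651852) = −0.75 ln(0.348148)
  = −0.75 × (-1.055128) = 0.791346 substitutions/site.
Under a molecular clock d = 2μt, so t = d/(2μ) = 0.791346 / (2 × 2.5 × 10^-8) = 15.83 million years.

15.83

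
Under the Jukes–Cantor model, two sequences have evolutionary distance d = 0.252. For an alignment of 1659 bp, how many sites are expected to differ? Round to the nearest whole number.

355

Invert JC69: p = (3/4)(1 − e^(−4d/3)) = 0.75 × (1 − e^(-0.336)) = 0.75 × (1 − 0.714623) = 0.214033.
Expected differing sites = pL ≈ 0.214033 × 1659 = 355.080747 ≈ 355.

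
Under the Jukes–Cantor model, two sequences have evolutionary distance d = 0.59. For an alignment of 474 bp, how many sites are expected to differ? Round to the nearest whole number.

194

Invert JC69: p = (3/4)(1 − e^(−4d/3)) = 0.75 × (1 − e^(-0.786667)) = 0.75 × (1 − 0.455360) = 0.408480.
Expected differing sites = pL ≈ 0.408480 × 474 = 193.61952 ≈ 194.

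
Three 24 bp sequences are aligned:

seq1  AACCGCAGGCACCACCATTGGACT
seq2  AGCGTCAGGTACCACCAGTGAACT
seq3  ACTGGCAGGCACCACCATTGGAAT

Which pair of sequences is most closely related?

seq1–seq2: 6/24 differ, p = 0.250, d = 0.304.
seq1–seq3: 4/24 differ, p = 0.167, d = 0.188.
seq2–seq3: 7/24 differ, p = 0.292, d = 0.369.
The smallest distance is between seq1 and seq3.

seq1 and seq3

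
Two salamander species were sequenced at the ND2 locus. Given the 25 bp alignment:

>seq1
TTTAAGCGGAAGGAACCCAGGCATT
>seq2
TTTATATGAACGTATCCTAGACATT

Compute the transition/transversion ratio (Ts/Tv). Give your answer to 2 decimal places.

Transitions are A↔G and C↔T; transversions are all other mismatches.
Transitions: 5. Transversions: 4.
R = 5/4 = 1.25.

1.25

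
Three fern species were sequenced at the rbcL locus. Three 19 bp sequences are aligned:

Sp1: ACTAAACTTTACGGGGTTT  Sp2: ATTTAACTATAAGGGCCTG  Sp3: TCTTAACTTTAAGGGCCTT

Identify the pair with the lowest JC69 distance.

Sp2 and Sp3

Sp1–Sp2: 7/19 differ, p = 0.368, d = 0.507.
Sp1–Sp3: 5/19 differ, p = 0.263, d = 0.324.
Sp2–Sp3: 4/19 differ, p = 0.211, d = 0.247.
The smallest distance is between Sp2 and Sp3.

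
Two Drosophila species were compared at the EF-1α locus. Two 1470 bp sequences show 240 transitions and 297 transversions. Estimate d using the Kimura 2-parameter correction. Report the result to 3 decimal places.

0.505

P = 240/1470 ≈ 0.163265 and Q = 297/1470 ≈ 0.202041.
Under the Kimura two-parameter model, d = −½ ln(1 − 2P − Q) − ¼ ln(1 − 2Q).
1 − 2P − Q = 0.471429, giving −½ ln(0.471429) = 0.375993.
1 − 2Q = 0.595918, giving −¼ ln(0.595918) = 0.129413.
d = 0.375993 + 0.129413 = 0.505406.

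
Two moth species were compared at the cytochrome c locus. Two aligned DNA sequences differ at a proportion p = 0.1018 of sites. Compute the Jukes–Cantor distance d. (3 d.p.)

d = −(3/4) ln(1 − 4p/3) = −0.75 ln(1 − 0.135733) = −0.75 ln(0.864267)
  = −0.75 × (-0.145874) = 0.109406 substitutions/site.

0.109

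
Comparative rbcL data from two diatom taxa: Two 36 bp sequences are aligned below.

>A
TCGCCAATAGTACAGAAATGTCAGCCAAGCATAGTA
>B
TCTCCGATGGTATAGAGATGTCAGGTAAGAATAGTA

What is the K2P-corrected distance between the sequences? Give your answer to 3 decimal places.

Of 36 sites, 5 differences are transitions and 3 are transversions, so P = 5/36 ≈ 0.138889 and Q = 3/36 ≈ 0.083333.
Under the Kimura two-parameter model, d = −½ ln(1 − 2P − Q) − ¼ ln(1 − 2Q).
1 − 2P − Q = 0.638889, giving −½ ln(0.638889) = 0.224012.
1 − 2Q = 0.833334, giving −¼ ln(0.833334) = 0.045580.
d = 0.224012 + 0.045580 = 0.269592.

0.270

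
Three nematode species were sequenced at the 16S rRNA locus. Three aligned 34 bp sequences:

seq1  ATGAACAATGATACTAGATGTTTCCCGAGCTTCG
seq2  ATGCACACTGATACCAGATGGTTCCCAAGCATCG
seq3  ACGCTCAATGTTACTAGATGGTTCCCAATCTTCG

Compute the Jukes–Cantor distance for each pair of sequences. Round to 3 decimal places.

d(seq1,seq2) = 0.201, d(seq1,seq3) = 0.241, d(seq2,seq3) = 0.241

seq1–seq2: 6/34 sites differ → p ≈ 0.176471, d = −0.75 ln(1 − 0.235295) = 0.201199 ≈ 0.201.
seq1–seq3: 7/34 sites differ → p ≈ 0.205882, d = −0.75 ln(1 − 0.274509) = 0.240680 ≈ 0.241.
seq2–seq3: 7/34 sites differ → p ≈ 0.205882, d = −0.75 ln(1 − 0.274509) = 0.240680 ≈ 0.241.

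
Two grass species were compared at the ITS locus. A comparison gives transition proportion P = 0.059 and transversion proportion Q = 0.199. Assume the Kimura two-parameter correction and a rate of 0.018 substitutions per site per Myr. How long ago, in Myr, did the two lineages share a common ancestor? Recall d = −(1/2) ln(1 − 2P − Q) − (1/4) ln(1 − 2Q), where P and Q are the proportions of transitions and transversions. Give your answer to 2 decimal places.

Under the Kimura two-parameter model, d = −½ ln(1 − 2P − Q) − ¼ ln(1 − 2Q).
1 − 2P − Q = 0.683, giving −½ ln(0.683) = 0.190630.
1 − 2Q = 0.602, giving −¼ ln(0.602) = 0.126874.
d = 0.190630 + 0.126874 = 0.317504.
Under a molecular clock d = 2μt, so t = d/(2μ) = 0.317504 / (2 × 0.018) = 8.82 Myr.

8.82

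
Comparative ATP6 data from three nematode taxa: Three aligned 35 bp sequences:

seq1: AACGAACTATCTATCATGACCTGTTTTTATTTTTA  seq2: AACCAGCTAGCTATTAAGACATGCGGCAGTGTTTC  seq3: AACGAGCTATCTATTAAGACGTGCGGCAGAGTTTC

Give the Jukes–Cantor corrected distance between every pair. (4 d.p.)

seq1–seq2: 14/35 sites differ → p = 0.4, d = −0.75 ln(1 − 0.533333) = 0.571605 ≈ 0.5716.
seq1–seq3: 13/35 sites differ → p ≈ 0.371429, d = −0.75 ln(1 − 0.495239) = 0.512753 ≈ 0.5128.
seq2–seq3: 4/35 sites differ → p ≈ 0.114286, d = −0.75 ln(1 − 0.152381) = 0.123993 ≈ 0.1240.

d(seq1,seq2) = 0.5716, d(seq1,seq3) = 0.5128, d(seq2,seq3) = 0.1240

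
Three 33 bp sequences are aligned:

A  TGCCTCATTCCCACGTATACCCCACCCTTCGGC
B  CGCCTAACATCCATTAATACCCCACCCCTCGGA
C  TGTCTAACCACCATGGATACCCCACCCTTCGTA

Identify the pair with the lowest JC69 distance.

B and C

A–B: 10/33 differ, p = 0.303, d = 0.388.
A–C: 9/33 differ, p = 0.273, d = 0.339.
B–C: 8/33 differ, p = 0.242, d = 0.293.
The smallest distance is between B and C.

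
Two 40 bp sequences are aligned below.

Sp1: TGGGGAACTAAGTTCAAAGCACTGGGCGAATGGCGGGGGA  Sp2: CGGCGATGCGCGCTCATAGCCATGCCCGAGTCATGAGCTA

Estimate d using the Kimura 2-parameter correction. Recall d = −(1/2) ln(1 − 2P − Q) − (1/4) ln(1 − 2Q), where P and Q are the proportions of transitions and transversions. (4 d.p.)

Of 40 sites, 8 differences are transitions and 12 are transversions, so P = 8/40 = 0.2 and Q = 12/40 = 0.3.
Under the Kimura two-parameter model, d = −½ ln(1 − 2P − Q) − ¼ ln(1 − 2Q).
1 − 2P − Q = 0.3, giving −½ ln(0.3) = 0.601986.
1 − 2Q = 0.4, giving −¼ ln(0.4) = 0.229073.
d = 0.601986 + 0.229073 = 0.831059.

0.8311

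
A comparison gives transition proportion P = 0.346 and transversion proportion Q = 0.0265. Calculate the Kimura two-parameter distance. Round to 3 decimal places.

Under the Kimura two-parameter model, d = −½ ln(1 − 2P − Q) − ¼ ln(1 − 2Q).
1 − 2P − Q = 0.2815, giving −½ ln(0.2815) = 0.633811.
1 − 2Q = 0.947, giving −¼ ln(0.947) = 0.013614.
d = 0.633811 + 0.013614 = 0.647425.

0.647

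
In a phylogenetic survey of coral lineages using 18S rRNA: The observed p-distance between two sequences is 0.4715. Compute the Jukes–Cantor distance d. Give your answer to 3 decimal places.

0.743

d = −(3/4) ln(1 − 4p/3) = −0.75 ln(1 − 0.628667) = −0.75 ln(0.371333)
  = −0.75 × (-0.990656) = 0.742992 substitutions/site.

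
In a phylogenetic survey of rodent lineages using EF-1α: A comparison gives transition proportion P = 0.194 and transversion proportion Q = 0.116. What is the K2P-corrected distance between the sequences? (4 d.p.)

0.4166

Under the Kimura two-parameter model, d = −½ ln(1 − 2P − Q) − ¼ ln(1 − 2Q).
1 − 2P − Q = 0.496, giving −½ ln(0.496) = 0.350590.
1 − 2Q = 0.768, giving −¼ ln(0.768) = 0.065991.
d = 0.350590 + 0.065991 = 0.416581.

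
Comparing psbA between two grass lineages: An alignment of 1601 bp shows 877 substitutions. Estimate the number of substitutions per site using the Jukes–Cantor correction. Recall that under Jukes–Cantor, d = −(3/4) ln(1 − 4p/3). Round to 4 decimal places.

0.9830

p = 877/1601 ≈ 0.547783.
d = −(3/4) ln(1 − 4p/3) = −0.75 ln(1 − 0.730377) = −0.75 ln(0.269623)
  = −0.75 × (-1.310731) = 0.983048 substitutions/site.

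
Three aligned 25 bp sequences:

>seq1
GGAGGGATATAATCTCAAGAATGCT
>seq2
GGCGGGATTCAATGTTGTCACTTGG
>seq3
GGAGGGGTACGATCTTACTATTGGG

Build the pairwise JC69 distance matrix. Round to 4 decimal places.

seq1–seq2: 12/25 sites differ → p = 0.48, d = −0.75 ln(1 − 0.64) = 0.766238 ≈ 0.7662.
seq1–seq3: 9/25 sites differ → p = 0.36, d = −0.75 ln(1 − 0.48) = 0.490445 ≈ 0.4904.
seq2–seq3: 10/25 sites differ → p = 0.4, d = −0.75 ln(1 − 0.533333) = 0.571605 ≈ 0.5716.

d(seq1,seq2) = 0.7662, d(seq1,seq3) = 0.4904, d(seq2,seq3) = 0.5716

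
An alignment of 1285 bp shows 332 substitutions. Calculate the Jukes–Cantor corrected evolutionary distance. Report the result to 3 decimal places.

p = 332/1285 ≈ 0.258366.
d = −(3/4) ln(1 − 4p/3) = −0.75 ln(1 − 0.344488) = −0.75 ln(0.655512)
  = −0.75 × (-0.422339) = 0.316754 substitutions/site.

0.317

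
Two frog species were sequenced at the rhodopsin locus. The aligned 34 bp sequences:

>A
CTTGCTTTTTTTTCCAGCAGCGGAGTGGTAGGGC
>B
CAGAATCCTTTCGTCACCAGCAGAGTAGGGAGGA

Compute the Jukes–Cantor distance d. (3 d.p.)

0.741

The sequences differ at 16 of 34 sites, so p = 16/34 ≈ 0.470588.
d = −(3/4) ln(1 − 4p/3) = −0.75 ln(1 − 0.627451) = −0.75 ln(0.372549)
  = −0.75 × (-0.987387) = 0.740540 substitutions/site.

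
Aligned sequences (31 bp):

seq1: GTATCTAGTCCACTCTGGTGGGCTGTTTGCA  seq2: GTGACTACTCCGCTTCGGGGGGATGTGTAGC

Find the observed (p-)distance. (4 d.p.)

0.3871

The sequences differ at 12 of 31 positions.
p = 12/31 = 0.387096… ≈ 0.3871 (to 4 d.p.).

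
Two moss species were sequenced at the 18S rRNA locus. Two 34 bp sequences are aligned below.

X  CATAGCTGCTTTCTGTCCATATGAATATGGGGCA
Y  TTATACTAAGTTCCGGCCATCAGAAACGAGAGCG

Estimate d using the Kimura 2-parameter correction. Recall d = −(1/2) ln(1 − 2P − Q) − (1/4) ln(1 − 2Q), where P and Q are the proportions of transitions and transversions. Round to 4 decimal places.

Of 34 sites, 7 differences are transitions and 11 are transversions, so P = 7/34 ≈ 0.205882 and Q = 11/34 ≈ 0.323529.
Under the Kimura two-parameter model, d = −½ ln(1 − 2P − Q) − ¼ ln(1 − 2Q).
1 − 2P − Q = 0.264707, giving −½ ln(0.264707) = 0.664566.
1 − 2Q = 0.352942, giving −¼ ln(0.352942) = 0.260363.
d = 0.664566 + 0.260363 = 0.924929.

0.9249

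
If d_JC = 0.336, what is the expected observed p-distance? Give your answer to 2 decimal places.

0.27

p = (3/4)(1 − e^(−4d/3)) = 0.75 × (1 − e^(-0.448)) = 0.75 × (1 − 0.638905) = 0.270821.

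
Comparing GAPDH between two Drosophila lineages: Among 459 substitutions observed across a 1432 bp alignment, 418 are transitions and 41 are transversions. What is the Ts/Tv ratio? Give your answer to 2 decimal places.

R = 418/41 = 10.195121… ≈ 10.20 (to 2 d.p.).

10.20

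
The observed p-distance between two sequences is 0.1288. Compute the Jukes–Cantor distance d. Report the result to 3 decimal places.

0.141

d = −(3/4) ln(1 − 4p/3) = −0.75 ln(1 − 0.171733) = −0.75 ln(0.828267)
  = −0.75 × (-0.188420) = 0.141315 substitutions/site.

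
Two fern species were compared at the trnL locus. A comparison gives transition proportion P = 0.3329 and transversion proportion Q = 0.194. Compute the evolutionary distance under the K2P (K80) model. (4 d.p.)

1.1051

Under the Kimura two-parameter model, d = −½ ln(1 − 2P − Q) − ¼ ln(1 − 2Q).
1 − 2P − Q = 0.1402, giving −½ ln(0.1402) = 0.982343.
1 − 2Q = 0.612, giving −¼ ln(0.612) = 0.122756.
d = 0.982343 + 0.122756 = 1.105099.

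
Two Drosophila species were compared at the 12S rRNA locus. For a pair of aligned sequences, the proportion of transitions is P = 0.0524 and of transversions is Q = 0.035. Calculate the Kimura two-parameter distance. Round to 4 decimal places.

0.0934

Under the Kimura two-parameter model, d = −½ ln(1 − 2P − Q) − ¼ ln(1 − 2Q).
1 − 2P − Q = 0.8602, giving −½ ln(0.8602) = 0.075295.
1 − 2Q = 0.93, giving −¼ ln(0.93) = 0.018143.
d = 0.075295 + 0.018143 = 0.093438.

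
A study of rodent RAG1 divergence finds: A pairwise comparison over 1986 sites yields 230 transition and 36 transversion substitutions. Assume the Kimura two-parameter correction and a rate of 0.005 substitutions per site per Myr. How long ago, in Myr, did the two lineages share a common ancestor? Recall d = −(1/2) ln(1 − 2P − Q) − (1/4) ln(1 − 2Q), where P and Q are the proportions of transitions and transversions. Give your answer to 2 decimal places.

15.29

P = 230/1986 ≈ 0.115811 and Q = 36/1986 ≈ 0.018127.
Under the Kimura two-parameter model, d = −½ ln(1 − 2P − Q) − ¼ ln(1 − 2Q).
1 − 2P − Q = 0.750251, giving −½ ln(0.750251) = 0.143674.
1 − 2Q = 0.963746, giving −¼ ln(0.963746) = 0.009232.
d = 0.143674 + 0.009232 = 0.152906.
Under a molecular clock d = 2μt, so t = d/(2μ) = 0.152906 / (2 × 0.005) = 15.29 Myr.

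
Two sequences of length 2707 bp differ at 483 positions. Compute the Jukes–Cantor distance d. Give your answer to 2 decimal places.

p = 483/2707 ≈ 0.178426.
d = −(3/4) ln(1 − 4p/3) = −0.75 ln(1 − 0.237901) = −0.75 ln(0.762099)
  = −0.75 × (-0.271679) = 0.203759 substitutions/site.

0.20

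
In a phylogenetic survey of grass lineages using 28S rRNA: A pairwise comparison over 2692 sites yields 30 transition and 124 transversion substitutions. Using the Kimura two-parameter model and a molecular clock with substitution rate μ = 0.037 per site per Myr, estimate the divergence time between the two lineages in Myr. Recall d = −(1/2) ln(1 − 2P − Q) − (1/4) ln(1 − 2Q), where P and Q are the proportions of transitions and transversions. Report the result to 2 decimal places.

P = 30/2692 ≈ 0.011144 and Q = 124/2692 ≈ 0.046062.
Under the Kimura two-parameter model, d = −½ ln(1 − 2P − Q) − ¼ ln(1 − 2Q).
1 − 2P − Q = 0.93165, giving −½ ln(0.93165) = 0.035399.
1 − 2Q = 0.907876, giving −¼ ln(0.907876) = 0.024162.
d = 0.035399 + 0.024162 = 0.059561.
Under a molecular clock d = 2μt, so t = d/(2μ) = 0.059561 / (2 × 0.037) = 0.80 Myr.

0.80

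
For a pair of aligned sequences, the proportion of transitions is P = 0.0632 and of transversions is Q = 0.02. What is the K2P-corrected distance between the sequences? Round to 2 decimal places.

Under the Kimura two-parameter model, d = −½ ln(1 − 2P − Q) − ¼ ln(1 − 2Q).
1 − 2P − Q = 0.8536, giving −½ ln(0.8536) = 0.079146.
1 − 2Q = 0.96, giving −¼ ln(0.96) = 0.010205.
d = 0.079146 + 0.010205 = 0.089351.

0.09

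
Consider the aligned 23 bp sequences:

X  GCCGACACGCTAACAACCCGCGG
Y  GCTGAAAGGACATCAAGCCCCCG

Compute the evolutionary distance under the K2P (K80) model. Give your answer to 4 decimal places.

0.5599

Of 23 sites, 2 differences are transitions and 7 are transversions, so P = 2/23 ≈ 0.086957 and Q = 7/23 ≈ 0.304348.
Under the Kimura two-parameter model, d = −½ ln(1 − 2P − Q) − ¼ ln(1 − 2Q).
1 − 2P − Q = 0.521738, giving −½ ln(0.521738) = 0.325295.
1 − 2Q = 0.391304, giving −¼ ln(0.391304) = 0.234568.
d = 0.325295 + 0.234568 = 0.559863.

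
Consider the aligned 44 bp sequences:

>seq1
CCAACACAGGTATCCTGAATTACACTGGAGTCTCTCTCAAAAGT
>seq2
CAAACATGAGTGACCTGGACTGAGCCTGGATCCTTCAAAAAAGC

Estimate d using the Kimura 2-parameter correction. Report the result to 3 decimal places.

0.820

Of 44 sites, 14 differences are transitions and 6 are transversions, so P = 14/44 ≈ 0.318182 and Q = 6/44 ≈ 0.136364.
Under the Kimura two-parameter model, d = −½ ln(1 − 2P − Q) − ¼ ln(1 − 2Q).
1 − 2P − Q = 0.227272, giving −½ ln(0.227272) = 0.740804.
1 − 2Q = 0.727272, giving −¼ ln(0.727272) = 0.079614.
d = 0.740804 + 0.079614 = 0.820418.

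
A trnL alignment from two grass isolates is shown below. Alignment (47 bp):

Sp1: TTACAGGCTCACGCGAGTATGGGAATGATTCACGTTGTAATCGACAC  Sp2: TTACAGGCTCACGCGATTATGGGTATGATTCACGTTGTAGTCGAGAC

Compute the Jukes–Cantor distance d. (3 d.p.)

The sequences differ at 4 of 47 sites (17, 24, 40, 45), so p = 4/47 ≈ 0.085106.
d = −(3/4) ln(1 − 4p/3) = −0.75 ln(1 − 0.113475) = −0.75 ln(0.886525)
  = −0.75 × (-0.120446) = 0.090335 substitutions/site.

0.090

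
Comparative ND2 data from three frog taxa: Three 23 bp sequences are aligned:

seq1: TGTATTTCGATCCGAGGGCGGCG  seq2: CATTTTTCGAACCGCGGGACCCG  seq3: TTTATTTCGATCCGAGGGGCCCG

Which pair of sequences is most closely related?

seq1 and seq3

seq1–seq2: 8/23 differ, p = 0.348, d = 0.467.
seq1–seq3: 4/23 differ, p = 0.174, d = 0.198.
seq2–seq3: 6/23 differ, p = 0.261, d = 0.321.
The smallest distance is between seq1 and seq3.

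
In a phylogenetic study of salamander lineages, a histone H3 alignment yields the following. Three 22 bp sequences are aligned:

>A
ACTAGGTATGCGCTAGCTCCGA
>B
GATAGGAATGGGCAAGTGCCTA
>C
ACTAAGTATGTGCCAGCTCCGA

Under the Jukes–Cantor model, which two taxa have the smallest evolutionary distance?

A and C

A–B: 8/22 differ, p = 0.364, d = 0.497.
A–C: 3/22 differ, p = 0.136, d = 0.151.
B–C: 9/22 differ, p = 0.409, d = 0.591.
The smallest distance is between A and C.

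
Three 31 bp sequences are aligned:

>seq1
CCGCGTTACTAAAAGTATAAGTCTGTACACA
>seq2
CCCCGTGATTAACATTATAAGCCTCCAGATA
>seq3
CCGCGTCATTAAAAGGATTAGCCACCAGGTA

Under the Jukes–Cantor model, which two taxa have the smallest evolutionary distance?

seq1–seq2: 10/31 differ, p = 0.323, d = 0.422.
seq1–seq3: 11/31 differ, p = 0.355, d = 0.481.
seq2–seq3: 8/31 differ, p = 0.258, d = 0.316.
The smallest distance is between seq2 and seq3.

seq2 and seq3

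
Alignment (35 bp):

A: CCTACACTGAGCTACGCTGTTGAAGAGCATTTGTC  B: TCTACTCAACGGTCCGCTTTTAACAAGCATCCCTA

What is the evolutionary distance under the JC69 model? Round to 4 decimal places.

0.6355

The sequences differ at 15 of 35 sites, so p = 15/35 ≈ 0.428571.
d = −(3/4) ln(1 − 4p/3) = −0.75 ln(1 − 0.571428) = −0.75 ln(0.428572)
  = −0.75 × (-0.847297) = 0.635473 substitutions/site.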